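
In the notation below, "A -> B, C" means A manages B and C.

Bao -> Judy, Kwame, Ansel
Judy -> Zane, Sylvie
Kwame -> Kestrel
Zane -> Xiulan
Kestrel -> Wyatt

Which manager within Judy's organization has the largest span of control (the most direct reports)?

Direct-report counts within Judy's organization: Judy has 2; Zane has 1. The largest is 2, held by Judy.

Judy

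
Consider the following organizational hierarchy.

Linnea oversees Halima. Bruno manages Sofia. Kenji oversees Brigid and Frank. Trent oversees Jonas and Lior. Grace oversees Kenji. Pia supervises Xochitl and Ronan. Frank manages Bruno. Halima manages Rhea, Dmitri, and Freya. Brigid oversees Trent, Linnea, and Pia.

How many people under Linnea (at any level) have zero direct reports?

The people in Linnea's organization with no one reporting to them are Dmitri, Rhea, Freya. That is 3.

3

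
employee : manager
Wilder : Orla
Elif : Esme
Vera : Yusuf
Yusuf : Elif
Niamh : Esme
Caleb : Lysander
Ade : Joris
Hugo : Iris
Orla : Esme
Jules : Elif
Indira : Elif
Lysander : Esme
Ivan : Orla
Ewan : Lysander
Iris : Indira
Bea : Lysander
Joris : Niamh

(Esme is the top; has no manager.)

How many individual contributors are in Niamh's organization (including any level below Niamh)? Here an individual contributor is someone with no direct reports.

1

The only person in Niamh's organization with no one reporting to them is Ade. That is 1.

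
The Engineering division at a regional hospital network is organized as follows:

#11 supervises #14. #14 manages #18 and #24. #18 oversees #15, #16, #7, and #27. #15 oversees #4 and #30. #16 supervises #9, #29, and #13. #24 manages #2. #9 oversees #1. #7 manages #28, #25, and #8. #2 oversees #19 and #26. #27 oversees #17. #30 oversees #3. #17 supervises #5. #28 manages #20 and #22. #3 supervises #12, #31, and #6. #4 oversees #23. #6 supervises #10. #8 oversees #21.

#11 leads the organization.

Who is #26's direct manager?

#2

#26 reports directly to #2.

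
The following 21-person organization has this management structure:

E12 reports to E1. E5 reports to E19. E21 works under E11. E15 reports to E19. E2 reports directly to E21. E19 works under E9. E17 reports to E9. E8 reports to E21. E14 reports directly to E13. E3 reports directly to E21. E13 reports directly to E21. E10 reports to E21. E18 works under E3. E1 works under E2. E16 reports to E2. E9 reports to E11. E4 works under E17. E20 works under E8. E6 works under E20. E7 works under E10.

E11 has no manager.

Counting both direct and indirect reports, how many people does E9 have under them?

5

E9 directly manages E19, E17. Under E19: E5, E15 (2). Under E17: E4 (1). So E9's organization is 2 direct reports plus everyone under them: 3 + 2 = 5.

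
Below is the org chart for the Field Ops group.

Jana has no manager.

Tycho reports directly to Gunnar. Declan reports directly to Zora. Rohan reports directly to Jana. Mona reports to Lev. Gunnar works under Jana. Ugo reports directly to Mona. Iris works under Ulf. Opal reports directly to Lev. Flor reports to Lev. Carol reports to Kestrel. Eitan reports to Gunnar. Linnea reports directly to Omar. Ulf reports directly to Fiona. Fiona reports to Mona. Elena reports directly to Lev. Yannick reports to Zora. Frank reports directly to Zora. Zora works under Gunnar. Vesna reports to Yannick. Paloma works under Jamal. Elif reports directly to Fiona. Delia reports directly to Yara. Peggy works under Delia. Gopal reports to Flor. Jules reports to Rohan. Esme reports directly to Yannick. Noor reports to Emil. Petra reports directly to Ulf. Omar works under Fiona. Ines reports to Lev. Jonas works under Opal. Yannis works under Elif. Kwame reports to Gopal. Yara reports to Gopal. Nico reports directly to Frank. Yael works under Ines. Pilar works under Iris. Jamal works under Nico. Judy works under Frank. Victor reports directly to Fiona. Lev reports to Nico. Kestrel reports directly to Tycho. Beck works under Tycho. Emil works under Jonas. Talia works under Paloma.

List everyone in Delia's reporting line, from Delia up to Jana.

Delia -> Yara -> Gopal -> Flor -> Lev -> Nico -> Frank -> Zora -> Gunnar -> Jana

Delia reports to Yara. Yara reports to Gopal. Gopal reports to Flor. Flor reports to Lev. Lev reports to Nico. Nico reports to Frank. Frank reports to Zora. Zora reports to Gunnar. Gunnar reports to Jana. Jana is at the top.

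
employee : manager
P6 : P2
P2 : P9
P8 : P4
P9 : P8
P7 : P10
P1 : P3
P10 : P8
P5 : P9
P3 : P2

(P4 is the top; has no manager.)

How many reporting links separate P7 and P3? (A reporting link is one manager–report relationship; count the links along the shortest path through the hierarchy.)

P7 is 2 levels below P8, and P3 is 3 levels below P8 (their lowest common manager). The shortest path runs up from P7 to P8 and back down to P3: 2 + 3 = 5 links.

5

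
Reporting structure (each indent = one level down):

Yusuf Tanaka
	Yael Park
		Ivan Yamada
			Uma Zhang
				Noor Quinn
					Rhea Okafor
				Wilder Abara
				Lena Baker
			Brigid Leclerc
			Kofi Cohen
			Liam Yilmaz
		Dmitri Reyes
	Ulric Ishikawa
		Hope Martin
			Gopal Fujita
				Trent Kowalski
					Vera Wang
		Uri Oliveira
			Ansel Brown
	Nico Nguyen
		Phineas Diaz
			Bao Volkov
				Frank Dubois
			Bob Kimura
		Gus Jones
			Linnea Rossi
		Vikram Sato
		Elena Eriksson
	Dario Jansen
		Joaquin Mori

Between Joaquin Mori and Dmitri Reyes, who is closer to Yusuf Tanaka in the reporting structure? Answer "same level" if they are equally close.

Both Joaquin Mori and Dmitri Reyes are 2 levels below Yusuf Tanaka.

same level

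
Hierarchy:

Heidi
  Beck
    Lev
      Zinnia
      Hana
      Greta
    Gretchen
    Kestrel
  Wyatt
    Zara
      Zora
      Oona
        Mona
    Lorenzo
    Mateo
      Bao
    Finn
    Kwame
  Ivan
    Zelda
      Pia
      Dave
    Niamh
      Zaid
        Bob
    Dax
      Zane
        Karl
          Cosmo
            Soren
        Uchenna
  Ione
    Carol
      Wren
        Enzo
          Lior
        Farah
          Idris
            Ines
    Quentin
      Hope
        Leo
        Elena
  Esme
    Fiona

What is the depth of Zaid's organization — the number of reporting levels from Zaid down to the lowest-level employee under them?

1

The longest chain under Zaid runs Zaid → Bob, which is 1 level below Zaid.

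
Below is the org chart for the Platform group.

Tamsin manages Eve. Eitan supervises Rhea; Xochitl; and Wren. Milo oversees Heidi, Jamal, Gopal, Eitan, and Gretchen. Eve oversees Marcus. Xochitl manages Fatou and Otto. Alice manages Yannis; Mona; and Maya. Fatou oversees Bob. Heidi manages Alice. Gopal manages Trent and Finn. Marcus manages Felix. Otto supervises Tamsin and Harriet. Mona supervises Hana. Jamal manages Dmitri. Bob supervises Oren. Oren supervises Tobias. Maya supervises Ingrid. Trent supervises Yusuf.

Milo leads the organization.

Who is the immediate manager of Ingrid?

Maya

Ingrid reports directly to Maya.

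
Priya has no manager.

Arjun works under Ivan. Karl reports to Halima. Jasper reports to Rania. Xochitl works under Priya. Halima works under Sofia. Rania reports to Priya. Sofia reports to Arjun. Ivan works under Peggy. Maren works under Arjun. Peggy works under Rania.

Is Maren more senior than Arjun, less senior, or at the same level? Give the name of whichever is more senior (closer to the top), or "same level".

Maren is 5 levels below Priya; Arjun is 4. Arjun is higher.

Arjun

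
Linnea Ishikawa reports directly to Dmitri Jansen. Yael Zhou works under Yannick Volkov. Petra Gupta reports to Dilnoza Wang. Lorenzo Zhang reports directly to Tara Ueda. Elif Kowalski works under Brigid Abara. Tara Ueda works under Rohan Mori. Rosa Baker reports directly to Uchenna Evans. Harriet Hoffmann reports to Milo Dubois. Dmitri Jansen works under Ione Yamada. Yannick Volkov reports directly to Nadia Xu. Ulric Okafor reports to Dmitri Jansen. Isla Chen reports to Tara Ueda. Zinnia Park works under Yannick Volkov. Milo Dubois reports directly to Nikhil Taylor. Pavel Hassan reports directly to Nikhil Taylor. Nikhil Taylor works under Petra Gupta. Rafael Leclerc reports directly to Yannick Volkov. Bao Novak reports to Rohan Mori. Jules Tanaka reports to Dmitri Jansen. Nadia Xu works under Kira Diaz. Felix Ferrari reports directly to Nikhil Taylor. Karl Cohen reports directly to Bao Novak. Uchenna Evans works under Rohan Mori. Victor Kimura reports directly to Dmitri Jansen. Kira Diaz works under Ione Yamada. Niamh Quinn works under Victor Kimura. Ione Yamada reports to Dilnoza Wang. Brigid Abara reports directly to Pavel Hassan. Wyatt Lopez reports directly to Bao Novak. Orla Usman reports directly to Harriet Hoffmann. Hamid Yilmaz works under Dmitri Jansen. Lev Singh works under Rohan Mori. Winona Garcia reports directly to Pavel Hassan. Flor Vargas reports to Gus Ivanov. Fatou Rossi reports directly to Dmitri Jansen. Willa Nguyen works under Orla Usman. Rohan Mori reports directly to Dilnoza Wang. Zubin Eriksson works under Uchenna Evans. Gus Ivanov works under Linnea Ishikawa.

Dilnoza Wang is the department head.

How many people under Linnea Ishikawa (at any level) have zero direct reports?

The only person in Linnea Ishikawa's organization with no one reporting to them is Flor Vargas. That is 1.

1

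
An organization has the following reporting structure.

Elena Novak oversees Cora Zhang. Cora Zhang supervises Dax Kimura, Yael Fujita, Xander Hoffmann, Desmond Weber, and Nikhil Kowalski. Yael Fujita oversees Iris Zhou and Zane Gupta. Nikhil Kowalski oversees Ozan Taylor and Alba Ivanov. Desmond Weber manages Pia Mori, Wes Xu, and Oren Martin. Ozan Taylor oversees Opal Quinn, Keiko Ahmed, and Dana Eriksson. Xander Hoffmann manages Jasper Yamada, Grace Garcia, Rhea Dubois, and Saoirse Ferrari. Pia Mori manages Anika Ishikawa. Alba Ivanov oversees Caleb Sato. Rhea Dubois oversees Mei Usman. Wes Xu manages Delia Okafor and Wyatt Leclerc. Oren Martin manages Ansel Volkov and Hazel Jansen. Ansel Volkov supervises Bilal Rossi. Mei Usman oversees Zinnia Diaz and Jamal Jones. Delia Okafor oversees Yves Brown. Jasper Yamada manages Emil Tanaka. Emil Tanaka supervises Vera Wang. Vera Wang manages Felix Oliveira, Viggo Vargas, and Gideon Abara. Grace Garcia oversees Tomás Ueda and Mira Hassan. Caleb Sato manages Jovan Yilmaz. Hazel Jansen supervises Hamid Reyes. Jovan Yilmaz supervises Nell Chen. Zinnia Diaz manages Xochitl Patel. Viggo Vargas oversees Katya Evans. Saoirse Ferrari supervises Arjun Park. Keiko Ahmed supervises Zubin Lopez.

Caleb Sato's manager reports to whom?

Caleb Sato reports to Alba Ivanov, and Alba Ivanov reports to Nikhil Kowalski. So Caleb Sato's skip-level manager is Nikhil Kowalski.

Nikhil Kowalski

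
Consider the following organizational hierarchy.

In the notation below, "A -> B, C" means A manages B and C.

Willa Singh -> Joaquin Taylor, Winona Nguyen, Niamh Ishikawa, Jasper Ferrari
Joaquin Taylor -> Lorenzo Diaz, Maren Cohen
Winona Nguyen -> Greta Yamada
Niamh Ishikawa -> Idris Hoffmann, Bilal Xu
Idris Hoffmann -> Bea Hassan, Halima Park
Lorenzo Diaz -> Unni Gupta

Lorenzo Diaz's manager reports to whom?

Lorenzo Diaz reports to Joaquin Taylor, and Joaquin Taylor reports to Willa Singh. So Lorenzo Diaz's skip-level manager is Willa Singh.

Willa Singh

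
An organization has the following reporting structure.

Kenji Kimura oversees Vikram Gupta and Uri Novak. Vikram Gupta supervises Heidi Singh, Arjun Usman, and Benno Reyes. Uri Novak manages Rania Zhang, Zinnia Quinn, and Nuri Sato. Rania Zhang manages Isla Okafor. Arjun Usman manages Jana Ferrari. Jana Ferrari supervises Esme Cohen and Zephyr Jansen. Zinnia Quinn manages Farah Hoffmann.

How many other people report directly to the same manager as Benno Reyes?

2

Benno Reyes reports to Vikram Gupta. Vikram Gupta's other direct reports are Arjun Usman, Heidi Singh — 2 peers.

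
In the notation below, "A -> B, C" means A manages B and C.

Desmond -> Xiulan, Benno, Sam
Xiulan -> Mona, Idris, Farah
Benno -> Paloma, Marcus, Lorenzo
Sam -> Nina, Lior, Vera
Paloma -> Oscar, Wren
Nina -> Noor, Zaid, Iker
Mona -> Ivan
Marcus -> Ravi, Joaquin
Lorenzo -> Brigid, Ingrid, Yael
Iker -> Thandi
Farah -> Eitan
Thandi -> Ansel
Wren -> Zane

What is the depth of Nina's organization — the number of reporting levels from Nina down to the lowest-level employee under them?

The longest chain under Nina runs Nina → Iker → Thandi → Ansel, which is 3 levels below Nina.

3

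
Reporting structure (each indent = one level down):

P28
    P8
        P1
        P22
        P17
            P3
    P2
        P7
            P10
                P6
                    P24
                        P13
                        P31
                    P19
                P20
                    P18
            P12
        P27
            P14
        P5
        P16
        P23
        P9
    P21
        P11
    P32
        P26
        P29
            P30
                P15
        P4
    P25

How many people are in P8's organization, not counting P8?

P8 directly manages P1, P22, P17. P1 has no reports. P22 has no reports. Under P17: P3 (1). So P8's organization is 3 direct reports plus everyone under them: 1 + 1 + 2 = 4.

4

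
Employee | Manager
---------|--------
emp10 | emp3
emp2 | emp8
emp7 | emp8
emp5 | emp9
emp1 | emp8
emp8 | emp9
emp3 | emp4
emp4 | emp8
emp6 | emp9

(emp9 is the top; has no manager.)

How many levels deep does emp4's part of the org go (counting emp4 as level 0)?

2

The longest chain under emp4 runs emp4 → emp3 → emp10, which is 2 levels below emp4.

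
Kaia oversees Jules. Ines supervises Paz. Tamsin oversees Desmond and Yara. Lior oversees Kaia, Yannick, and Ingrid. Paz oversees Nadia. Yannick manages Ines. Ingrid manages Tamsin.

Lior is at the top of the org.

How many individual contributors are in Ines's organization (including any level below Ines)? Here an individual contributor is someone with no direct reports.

The only person in Ines's organization with no one reporting to them is Nadia. That is 1.

1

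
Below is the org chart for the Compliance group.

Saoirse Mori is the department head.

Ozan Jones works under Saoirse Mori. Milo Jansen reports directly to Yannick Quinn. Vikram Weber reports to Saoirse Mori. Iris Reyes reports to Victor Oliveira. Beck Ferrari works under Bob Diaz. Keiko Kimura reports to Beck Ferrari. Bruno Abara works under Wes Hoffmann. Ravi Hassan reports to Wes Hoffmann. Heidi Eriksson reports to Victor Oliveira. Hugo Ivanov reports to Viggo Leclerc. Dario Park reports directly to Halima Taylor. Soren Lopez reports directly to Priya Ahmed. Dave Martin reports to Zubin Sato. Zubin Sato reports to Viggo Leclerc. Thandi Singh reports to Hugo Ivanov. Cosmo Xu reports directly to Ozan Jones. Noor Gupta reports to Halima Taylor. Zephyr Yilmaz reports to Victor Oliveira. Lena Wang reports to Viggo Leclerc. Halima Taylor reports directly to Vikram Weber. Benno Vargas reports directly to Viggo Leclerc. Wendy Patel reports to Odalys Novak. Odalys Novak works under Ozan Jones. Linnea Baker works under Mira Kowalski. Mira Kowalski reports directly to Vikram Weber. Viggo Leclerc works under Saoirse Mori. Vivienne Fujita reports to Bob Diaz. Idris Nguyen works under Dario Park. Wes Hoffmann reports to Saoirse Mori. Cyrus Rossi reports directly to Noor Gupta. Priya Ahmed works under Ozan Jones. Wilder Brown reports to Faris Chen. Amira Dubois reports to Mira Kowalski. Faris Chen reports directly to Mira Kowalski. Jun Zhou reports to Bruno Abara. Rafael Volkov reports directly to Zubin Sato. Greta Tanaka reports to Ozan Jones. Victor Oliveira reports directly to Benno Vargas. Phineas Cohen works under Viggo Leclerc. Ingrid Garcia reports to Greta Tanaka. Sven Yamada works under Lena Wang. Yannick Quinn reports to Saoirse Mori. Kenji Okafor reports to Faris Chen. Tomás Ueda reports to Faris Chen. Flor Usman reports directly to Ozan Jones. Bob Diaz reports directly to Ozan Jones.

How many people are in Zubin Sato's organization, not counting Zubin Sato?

2

Zubin Sato directly manages Dave Martin, Rafael Volkov. Dave Martin has no reports. Rafael Volkov has no reports. So Zubin Sato's organization is 2 direct reports plus everyone under them: 1 + 1 = 2.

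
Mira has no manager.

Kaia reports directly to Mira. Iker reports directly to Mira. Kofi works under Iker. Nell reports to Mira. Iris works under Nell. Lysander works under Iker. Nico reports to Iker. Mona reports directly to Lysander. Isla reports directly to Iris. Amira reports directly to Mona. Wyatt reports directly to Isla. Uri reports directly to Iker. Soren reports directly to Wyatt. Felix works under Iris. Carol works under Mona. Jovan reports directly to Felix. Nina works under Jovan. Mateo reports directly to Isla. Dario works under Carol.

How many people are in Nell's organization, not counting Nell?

Nell directly manages Iris. Under Iris: Felix, Jovan, Nina, Isla, Mateo, Wyatt, Soren (7). That's 8 in total.

8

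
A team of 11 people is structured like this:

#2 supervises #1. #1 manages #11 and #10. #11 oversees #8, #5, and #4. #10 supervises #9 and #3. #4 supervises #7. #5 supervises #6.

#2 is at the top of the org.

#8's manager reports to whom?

#8 reports to #11, and #11 reports to #1. So #8's skip-level manager is #1.

#1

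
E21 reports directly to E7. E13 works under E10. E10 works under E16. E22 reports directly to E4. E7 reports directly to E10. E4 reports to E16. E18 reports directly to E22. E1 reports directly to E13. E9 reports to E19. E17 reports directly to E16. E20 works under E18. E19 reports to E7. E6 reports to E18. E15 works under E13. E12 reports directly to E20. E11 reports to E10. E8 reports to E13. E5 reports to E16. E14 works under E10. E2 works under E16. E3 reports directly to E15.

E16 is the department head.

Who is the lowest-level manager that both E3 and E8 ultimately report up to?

E3's chain of managers is E15, E13, E10, E16. E8's chain of managers is E13, E10, E16. The first manager that appears in both chains is E13.

E13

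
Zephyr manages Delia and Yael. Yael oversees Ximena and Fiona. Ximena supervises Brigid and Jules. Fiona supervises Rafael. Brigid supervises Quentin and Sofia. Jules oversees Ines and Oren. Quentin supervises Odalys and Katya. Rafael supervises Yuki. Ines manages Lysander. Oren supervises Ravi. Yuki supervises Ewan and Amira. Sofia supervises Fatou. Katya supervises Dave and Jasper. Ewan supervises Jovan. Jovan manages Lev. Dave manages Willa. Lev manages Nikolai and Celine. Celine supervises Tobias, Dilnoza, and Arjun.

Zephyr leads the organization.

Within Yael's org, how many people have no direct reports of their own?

The people in Yael's organization with no one reporting to them are Amira, Nikolai, Arjun, Dilnoza, Tobias, Ravi, Lysander, Fatou, Jasper, Willa, Odalys. That is 11.

11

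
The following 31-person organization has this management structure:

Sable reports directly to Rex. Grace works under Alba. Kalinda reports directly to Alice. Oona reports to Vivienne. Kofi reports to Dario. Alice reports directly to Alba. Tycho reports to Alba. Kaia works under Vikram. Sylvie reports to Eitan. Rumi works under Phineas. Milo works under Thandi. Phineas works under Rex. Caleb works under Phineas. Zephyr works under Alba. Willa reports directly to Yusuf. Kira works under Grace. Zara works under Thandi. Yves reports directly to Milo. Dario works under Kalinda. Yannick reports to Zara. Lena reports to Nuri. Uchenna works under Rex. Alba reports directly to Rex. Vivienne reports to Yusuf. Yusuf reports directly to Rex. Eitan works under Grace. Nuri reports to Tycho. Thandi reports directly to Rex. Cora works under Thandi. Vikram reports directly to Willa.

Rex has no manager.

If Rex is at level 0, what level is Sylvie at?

Chain from Sylvie up to Rex: Sylvie → Eitan → Grace → Alba → Rex. That is 4 steps up, so Sylvie is 4 levels below Rex.

4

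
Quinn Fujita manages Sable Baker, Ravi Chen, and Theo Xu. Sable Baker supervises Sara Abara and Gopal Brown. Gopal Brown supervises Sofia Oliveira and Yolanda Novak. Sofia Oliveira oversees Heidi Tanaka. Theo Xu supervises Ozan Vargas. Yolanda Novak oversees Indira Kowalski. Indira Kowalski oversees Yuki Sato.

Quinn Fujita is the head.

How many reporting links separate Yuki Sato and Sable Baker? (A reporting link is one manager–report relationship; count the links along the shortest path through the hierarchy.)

4

Yuki Sato is in Sable Baker's organization: the chain from Yuki Sato up to Sable Baker is Yuki Sato → Indira Kowalski → Yolanda Novak → Gopal Brown → Sable Baker, which is 4 links.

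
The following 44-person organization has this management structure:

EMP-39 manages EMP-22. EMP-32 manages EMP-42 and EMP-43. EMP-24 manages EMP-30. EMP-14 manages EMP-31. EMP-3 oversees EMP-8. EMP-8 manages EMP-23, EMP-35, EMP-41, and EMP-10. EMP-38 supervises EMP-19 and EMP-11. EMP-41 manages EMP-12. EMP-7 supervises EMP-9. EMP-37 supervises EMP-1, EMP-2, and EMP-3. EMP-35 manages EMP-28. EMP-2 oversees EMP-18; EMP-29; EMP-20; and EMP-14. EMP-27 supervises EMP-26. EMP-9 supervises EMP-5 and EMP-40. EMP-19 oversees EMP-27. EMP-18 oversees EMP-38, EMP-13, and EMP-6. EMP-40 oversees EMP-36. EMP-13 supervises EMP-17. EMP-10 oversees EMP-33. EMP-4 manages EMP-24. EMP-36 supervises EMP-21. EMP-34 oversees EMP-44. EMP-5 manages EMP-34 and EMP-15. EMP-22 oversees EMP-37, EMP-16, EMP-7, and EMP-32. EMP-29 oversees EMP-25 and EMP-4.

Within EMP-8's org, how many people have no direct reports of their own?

4

The people in EMP-8's organization with no one reporting to them are EMP-23, EMP-12, EMP-28, EMP-33. That is 4.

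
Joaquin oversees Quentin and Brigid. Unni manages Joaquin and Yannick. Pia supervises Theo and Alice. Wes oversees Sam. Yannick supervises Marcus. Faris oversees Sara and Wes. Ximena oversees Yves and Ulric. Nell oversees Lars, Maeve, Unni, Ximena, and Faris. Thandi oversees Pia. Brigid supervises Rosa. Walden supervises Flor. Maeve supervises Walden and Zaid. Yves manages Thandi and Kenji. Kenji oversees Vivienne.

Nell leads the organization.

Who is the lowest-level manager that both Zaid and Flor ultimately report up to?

Maeve

Zaid's chain of managers is Maeve, Nell. Flor's chain of managers is Walden, Maeve, Nell. The first manager that appears in both chains is Maeve.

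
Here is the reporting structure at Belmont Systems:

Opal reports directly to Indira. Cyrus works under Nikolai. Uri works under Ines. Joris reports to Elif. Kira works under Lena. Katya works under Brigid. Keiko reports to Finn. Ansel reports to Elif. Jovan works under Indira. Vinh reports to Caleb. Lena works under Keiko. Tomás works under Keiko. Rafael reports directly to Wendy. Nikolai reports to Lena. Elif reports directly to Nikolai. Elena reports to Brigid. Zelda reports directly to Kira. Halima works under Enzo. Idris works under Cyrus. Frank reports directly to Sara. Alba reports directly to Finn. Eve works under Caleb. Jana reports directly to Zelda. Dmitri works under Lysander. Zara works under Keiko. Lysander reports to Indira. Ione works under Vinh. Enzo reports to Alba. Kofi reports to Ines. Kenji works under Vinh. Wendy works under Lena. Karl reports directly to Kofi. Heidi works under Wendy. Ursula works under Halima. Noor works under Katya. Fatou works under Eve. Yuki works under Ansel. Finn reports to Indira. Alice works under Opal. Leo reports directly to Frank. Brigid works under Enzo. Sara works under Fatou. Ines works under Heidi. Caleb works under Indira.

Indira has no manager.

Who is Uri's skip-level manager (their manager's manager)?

Uri reports to Ines, and Ines reports to Heidi. So Uri's skip-level manager is Heidi.

Heidi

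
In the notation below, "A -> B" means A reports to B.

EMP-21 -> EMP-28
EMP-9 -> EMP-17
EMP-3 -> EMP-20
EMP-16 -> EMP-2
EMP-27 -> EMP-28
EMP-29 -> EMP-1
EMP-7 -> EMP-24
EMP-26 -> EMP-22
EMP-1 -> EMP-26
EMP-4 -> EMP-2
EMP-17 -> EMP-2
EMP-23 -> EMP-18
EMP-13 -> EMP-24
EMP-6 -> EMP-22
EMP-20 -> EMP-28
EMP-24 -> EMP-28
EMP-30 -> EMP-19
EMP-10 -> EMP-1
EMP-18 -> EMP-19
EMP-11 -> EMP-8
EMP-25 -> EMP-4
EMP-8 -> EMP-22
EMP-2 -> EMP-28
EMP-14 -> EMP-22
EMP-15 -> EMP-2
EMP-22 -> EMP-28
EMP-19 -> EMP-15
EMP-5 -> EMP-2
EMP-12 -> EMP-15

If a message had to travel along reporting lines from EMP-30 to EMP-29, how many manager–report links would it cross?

8

EMP-30 is 4 levels below EMP-28, and EMP-29 is 4 levels below EMP-28 (their lowest common manager). The shortest path runs up from EMP-30 to EMP-28 and back down to EMP-29: 4 + 4 = 8 links.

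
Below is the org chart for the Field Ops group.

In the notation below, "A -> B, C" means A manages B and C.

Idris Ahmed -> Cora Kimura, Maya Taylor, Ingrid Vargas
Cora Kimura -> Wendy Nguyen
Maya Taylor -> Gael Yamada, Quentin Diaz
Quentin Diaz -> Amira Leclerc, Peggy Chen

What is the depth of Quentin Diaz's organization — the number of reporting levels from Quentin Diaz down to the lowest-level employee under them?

The longest chain under Quentin Diaz runs Quentin Diaz → Peggy Chen, which is 1 level below Quentin Diaz.

1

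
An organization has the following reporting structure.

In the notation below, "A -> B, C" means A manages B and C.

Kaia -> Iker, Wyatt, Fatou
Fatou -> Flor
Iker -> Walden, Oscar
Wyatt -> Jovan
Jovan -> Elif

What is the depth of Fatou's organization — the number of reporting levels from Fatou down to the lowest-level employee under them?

1

The longest chain under Fatou runs Fatou → Flor, which is 1 level below Fatou.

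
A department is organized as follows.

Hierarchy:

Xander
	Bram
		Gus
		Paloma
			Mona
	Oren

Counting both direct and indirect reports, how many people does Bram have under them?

Bram directly manages Gus, Paloma. Gus has no reports. Under Paloma: Mona (1). So Bram's organization is 2 direct reports plus everyone under them: 1 + 2 = 3.

3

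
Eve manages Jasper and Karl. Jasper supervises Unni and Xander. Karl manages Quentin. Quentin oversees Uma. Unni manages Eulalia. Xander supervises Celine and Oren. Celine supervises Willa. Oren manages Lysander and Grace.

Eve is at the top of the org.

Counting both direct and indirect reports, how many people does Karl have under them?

2

Karl directly manages Quentin. Under Quentin: Uma (1). That's 2 in total.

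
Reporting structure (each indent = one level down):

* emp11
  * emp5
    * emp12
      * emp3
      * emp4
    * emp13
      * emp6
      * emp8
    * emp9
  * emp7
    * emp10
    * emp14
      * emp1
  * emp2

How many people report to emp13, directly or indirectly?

2

emp13 directly manages emp6, emp8. emp6 has no reports. emp8 has no reports. So emp13's organization is 2 direct reports plus everyone under them: 1 + 1 = 2.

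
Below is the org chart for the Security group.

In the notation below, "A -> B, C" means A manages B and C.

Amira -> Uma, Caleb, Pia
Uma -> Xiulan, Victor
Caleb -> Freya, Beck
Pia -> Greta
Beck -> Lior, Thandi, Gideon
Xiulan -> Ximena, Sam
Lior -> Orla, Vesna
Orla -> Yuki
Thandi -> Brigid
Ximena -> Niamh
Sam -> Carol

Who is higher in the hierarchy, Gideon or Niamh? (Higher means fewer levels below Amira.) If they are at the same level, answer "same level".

Gideon

Gideon is 3 levels below Amira; Niamh is 4. Gideon is higher.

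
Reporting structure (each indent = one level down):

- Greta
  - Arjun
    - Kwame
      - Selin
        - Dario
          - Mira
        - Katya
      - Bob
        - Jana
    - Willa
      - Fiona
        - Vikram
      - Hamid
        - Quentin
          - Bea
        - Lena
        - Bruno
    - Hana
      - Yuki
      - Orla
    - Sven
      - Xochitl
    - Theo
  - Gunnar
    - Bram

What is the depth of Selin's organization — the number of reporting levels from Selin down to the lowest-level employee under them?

2

The longest chain under Selin runs Selin → Dario → Mira, which is 2 levels below Selin.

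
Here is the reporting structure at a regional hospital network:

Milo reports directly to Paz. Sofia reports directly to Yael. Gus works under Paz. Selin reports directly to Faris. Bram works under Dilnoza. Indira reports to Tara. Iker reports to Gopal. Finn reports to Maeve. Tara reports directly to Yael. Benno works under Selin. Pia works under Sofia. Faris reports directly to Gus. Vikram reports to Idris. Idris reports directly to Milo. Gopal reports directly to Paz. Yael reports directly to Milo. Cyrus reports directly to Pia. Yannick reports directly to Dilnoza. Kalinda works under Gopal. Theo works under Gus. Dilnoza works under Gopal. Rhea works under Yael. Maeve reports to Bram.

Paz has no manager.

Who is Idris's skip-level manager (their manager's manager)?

Idris reports to Milo, and Milo reports to Paz. So Idris's skip-level manager is Paz.

Paz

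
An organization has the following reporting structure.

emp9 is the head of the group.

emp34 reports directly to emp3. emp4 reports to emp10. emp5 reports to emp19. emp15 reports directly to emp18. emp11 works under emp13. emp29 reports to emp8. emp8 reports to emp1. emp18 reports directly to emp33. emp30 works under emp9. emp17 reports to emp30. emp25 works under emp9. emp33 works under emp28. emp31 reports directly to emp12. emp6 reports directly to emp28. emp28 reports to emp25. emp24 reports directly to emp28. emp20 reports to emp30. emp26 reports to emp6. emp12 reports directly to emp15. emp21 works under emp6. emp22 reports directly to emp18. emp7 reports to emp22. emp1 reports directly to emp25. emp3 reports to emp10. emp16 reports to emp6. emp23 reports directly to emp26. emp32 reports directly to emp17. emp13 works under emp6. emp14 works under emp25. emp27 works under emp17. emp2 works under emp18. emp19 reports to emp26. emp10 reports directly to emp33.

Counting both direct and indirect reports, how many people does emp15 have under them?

emp15 directly manages emp12. Under emp12: emp31 (1). That's 2 in total.

2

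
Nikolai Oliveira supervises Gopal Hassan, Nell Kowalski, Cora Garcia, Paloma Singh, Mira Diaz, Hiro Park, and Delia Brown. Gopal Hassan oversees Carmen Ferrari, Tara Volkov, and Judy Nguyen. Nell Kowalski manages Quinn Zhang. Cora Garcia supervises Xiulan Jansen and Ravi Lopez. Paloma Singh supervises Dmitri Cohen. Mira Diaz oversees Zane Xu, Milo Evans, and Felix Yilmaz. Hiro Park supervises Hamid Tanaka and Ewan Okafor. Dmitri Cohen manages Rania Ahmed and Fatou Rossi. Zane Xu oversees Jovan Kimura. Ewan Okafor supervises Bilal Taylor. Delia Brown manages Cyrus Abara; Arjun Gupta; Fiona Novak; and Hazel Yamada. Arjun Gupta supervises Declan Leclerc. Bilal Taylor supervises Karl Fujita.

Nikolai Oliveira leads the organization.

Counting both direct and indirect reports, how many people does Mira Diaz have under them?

Mira Diaz directly manages Zane Xu, Milo Evans, Felix Yilmaz. Under Zane Xu: Jovan Kimura (1). Milo Evans has no reports. Felix Yilmaz has no reports. So Mira Diaz's organization is 3 direct reports plus everyone under them: 2 + 1 + 1 = 4.

4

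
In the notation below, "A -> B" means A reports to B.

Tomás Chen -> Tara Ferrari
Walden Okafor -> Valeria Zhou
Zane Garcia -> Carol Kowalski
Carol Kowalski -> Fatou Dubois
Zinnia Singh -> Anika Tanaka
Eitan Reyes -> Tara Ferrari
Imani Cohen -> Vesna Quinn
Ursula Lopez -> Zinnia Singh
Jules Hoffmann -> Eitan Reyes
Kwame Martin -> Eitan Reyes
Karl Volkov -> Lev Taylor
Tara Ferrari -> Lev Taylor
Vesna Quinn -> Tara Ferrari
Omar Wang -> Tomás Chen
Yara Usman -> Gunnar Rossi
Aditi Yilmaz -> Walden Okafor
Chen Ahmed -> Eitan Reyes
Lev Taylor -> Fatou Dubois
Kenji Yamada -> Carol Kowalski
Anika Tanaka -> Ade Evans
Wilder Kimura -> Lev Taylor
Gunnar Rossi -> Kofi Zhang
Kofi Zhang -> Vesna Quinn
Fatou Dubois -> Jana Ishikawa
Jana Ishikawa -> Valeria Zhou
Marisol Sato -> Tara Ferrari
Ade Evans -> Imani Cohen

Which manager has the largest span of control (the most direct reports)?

Tara Ferrari

Direct-report counts: Valeria Zhou has 2; Walden Okafor has 1; Jana Ishikawa has 1; Fatou Dubois has 2; Carol Kowalski has 2; Lev Taylor has 3; Tara Ferrari has 4; Eitan Reyes has 3; Vesna Quinn has 2; Kofi Zhang has 1; Gunnar Rossi has 1; Imani Cohen has 1; Ade Evans has 1; Anika Tanaka has 1; Zinnia Singh has 1; Tomás Chen has 1. The largest is 4, held by Tara Ferrari.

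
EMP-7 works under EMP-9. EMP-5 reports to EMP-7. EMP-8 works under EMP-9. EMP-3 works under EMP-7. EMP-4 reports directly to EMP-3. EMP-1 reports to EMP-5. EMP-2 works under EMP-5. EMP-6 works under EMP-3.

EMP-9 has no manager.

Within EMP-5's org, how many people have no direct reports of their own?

The people in EMP-5's organization with no one reporting to them are EMP-2, EMP-1. That is 2.

2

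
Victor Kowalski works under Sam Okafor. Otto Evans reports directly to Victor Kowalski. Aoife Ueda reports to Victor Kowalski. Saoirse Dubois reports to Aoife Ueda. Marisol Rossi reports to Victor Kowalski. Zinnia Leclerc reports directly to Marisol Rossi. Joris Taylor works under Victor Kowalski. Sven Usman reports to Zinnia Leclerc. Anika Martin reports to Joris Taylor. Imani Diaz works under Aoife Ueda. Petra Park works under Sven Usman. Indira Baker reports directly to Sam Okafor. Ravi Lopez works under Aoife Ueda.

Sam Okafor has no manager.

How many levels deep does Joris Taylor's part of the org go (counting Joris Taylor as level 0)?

The longest chain under Joris Taylor runs Joris Taylor → Anika Martin, which is 1 level below Joris Taylor.

1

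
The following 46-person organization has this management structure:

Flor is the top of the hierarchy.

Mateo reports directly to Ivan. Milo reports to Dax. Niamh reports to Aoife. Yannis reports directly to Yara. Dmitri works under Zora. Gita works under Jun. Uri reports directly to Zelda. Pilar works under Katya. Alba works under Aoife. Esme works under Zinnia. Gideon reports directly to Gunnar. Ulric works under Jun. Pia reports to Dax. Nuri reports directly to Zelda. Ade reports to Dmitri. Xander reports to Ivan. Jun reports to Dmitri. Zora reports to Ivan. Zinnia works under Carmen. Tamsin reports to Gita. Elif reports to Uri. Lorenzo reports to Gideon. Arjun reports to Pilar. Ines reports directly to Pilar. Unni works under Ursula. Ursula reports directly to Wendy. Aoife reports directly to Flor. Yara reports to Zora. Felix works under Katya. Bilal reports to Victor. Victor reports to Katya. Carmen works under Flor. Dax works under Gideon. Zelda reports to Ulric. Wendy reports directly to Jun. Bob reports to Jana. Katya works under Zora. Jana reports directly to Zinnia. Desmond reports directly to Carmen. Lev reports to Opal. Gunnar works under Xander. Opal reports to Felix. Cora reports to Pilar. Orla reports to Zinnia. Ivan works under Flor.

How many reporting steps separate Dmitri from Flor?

3

Chain from Dmitri up to Flor: Dmitri → Zora → Ivan → Flor. That is 3 steps up, so Dmitri is 3 levels below Flor.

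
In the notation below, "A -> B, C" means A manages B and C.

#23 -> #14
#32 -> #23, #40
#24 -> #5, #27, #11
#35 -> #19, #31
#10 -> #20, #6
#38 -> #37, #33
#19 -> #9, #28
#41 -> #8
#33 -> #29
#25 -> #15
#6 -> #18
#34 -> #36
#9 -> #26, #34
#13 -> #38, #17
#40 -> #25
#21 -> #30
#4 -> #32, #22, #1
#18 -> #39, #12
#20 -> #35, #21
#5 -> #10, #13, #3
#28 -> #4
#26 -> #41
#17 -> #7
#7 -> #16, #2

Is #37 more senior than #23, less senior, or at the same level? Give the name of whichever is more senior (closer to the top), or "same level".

#37

#37 is 4 levels below #24; #23 is 9. #37 is higher.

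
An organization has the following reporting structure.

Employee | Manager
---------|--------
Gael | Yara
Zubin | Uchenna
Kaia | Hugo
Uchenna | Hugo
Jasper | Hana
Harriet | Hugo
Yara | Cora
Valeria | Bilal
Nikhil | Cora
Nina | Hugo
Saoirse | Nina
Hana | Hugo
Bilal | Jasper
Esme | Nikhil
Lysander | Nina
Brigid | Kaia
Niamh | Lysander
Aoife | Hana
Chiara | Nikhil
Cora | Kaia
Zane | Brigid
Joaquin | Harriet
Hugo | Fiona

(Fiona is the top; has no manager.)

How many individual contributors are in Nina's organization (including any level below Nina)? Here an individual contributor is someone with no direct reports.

The people in Nina's organization with no one reporting to them are Saoirse, Niamh. That is 2.

2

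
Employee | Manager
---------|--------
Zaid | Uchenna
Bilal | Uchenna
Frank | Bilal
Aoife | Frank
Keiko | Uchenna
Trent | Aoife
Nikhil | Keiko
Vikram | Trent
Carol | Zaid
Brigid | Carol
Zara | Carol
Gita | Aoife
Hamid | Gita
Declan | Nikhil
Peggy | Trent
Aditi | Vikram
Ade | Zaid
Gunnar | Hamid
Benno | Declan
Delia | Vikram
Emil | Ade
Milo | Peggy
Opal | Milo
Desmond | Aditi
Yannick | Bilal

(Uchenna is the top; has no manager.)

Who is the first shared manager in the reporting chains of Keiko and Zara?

Keiko's chain of managers is Uchenna. Zara's chain of managers is Carol, Zaid, Uchenna. The first manager that appears in both chains is Uchenna.

Uchenna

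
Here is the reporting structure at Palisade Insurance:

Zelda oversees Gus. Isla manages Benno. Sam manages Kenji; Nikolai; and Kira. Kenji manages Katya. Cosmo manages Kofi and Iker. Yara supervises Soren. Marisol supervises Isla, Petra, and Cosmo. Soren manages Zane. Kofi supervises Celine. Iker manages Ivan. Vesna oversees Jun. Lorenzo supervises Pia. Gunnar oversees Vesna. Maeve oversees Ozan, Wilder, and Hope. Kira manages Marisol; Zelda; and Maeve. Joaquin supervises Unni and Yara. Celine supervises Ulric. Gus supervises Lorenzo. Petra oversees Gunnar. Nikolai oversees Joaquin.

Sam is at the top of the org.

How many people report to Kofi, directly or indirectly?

2

Kofi directly manages Celine. Under Celine: Ulric (1). That's 2 in total.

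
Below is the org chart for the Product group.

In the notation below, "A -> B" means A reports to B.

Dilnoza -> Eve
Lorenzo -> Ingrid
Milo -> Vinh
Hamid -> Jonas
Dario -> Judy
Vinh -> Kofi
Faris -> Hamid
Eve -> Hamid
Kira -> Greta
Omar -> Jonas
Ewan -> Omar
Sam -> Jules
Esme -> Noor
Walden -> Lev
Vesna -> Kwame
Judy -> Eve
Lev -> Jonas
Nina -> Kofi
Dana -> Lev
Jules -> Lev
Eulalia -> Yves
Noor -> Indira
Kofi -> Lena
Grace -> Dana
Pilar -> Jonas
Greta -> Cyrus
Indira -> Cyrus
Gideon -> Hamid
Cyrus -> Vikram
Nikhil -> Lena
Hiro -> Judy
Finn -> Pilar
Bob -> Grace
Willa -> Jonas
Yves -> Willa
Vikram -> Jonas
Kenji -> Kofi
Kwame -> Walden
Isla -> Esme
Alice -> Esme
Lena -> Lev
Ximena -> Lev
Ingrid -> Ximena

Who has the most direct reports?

Direct-report counts: Jonas has 6; Willa has 1; Yves has 1; Omar has 1; Pilar has 1; Vikram has 1; Cyrus has 2; Greta has 1; Indira has 1; Noor has 1; Esme has 2; Hamid has 3; Eve has 2; Judy has 2; Lev has 5; Dana has 1; Grace has 1; Jules has 1; Walden has 1; Kwame has 1; Lena has 2; Kofi has 3; Vinh has 1; Ximena has 1; Ingrid has 1. The largest is 6, held by Jonas.

Jonas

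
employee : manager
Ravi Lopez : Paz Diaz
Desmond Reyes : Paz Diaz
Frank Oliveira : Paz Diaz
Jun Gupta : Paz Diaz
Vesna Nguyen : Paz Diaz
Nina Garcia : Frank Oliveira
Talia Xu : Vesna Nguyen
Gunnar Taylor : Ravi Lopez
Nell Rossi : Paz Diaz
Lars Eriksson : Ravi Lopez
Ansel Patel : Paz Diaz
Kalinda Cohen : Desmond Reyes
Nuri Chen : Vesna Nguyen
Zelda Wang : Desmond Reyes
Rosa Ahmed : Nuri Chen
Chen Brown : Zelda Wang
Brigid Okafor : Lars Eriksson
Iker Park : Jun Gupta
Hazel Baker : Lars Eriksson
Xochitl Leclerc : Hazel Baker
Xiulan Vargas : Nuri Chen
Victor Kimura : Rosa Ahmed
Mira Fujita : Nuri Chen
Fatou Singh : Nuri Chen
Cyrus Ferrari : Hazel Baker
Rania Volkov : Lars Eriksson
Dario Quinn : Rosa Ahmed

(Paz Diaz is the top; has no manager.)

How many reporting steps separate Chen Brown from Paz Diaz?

Chain from Chen Brown up to Paz Diaz: Chen Brown → Zelda Wang → Desmond Reyes → Paz Diaz. That is 3 steps up, so Chen Brown is 3 levels below Paz Diaz.

3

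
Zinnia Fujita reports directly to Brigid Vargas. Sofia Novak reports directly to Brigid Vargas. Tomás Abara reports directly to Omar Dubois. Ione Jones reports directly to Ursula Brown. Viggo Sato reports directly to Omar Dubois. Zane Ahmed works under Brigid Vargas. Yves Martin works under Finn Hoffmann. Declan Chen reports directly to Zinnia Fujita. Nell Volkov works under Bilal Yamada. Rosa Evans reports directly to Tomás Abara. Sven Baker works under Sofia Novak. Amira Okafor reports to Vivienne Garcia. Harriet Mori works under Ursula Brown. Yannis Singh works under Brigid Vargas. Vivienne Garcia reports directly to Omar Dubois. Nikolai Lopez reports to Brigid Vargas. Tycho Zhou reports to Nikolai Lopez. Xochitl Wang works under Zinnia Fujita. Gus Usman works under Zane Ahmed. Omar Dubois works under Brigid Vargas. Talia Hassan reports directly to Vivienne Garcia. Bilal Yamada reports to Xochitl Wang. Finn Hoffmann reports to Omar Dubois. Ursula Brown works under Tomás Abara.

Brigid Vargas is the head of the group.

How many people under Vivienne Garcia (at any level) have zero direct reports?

2

The people in Vivienne Garcia's organization with no one reporting to them are Amira Okafor, Talia Hassan. That is 2.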